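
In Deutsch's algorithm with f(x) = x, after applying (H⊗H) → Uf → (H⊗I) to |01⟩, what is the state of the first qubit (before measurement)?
|1⟩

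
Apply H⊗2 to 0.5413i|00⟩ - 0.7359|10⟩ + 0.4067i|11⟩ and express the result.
(-0.368 + 0.474i)|00⟩ + (-0.368 + 0.0673i)|01⟩ + (0.368 + 0.0673i)|10⟩ + (0.368 + 0.474i)|11⟩

H⊗2 gives amp(|y⟩) = (1/2) Σ_x (−1)^(x·y) amp(|x⟩), where x·y is the number of positions in which both x and y have a 1.
|00⟩: (0.5413i - 0.7359 + 0.4067i)/2 = (-0.368 + 0.474i)
|01⟩: (0.5413i - 0.7359 - 0.4067i)/2 = (-0.368 + 0.0673i)
|10⟩: (0.5413i + 0.7359 - 0.4067i)/2 = (0.368 + 0.0673i)
|11⟩: (0.5413i + 0.7359 + 0.4067i)/2 = (0.368 + 0.474i)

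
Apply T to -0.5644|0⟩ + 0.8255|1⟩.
-0.5644|0⟩ + (0.5837 + 0.5837i)|1⟩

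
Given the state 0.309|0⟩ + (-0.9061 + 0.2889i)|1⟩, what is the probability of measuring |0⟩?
0.09548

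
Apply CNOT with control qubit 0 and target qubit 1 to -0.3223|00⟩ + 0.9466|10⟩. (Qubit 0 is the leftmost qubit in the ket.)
-0.3223|00⟩ + 0.9466|11⟩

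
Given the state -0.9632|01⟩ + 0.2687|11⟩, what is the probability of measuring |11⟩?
0.0722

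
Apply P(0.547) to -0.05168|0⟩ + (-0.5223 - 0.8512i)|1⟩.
-0.05168|0⟩ + (-0.003358 - 0.9987i)|1⟩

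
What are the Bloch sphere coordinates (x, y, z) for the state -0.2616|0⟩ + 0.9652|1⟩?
(-0.505, 0, -0.8632)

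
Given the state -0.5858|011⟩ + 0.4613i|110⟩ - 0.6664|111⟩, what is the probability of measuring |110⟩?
0.2128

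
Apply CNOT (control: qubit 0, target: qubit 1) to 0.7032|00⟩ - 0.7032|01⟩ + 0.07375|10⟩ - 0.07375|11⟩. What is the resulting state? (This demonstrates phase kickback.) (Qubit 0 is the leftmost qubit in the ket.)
0.7032|00⟩ - 0.7032|01⟩ - 0.07375|10⟩ + 0.07375|11⟩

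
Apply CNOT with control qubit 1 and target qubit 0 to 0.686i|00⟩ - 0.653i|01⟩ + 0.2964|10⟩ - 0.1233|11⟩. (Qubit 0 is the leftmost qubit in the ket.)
0.686i|00⟩ - 0.1233|01⟩ + 0.2964|10⟩ - 0.653i|11⟩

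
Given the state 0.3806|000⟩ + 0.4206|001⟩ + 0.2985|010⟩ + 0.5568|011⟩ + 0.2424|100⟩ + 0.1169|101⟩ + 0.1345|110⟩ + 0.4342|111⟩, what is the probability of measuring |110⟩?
0.01809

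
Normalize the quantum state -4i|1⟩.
-i|1⟩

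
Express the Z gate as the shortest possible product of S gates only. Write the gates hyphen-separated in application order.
S-S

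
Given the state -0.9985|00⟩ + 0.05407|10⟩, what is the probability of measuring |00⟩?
0.997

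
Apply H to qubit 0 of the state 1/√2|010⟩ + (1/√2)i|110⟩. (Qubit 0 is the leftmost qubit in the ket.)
(1/2 + (1/2)i)|010⟩ + (1/2 - (1/2)i)|110⟩

H on qubit 0 mixes each pair of kets that differ only in qubit 0: amplitudes (a, b) of (|…0…⟩, |…1…⟩) become ((a + b)/√2, (a − b)/√2). Kets absent from the input have amplitude 0.
(|010⟩, |110⟩): (a, b) = (1/√2, (1/√2)i) → ((1/2 + (1/2)i), (1/2 - (1/2)i))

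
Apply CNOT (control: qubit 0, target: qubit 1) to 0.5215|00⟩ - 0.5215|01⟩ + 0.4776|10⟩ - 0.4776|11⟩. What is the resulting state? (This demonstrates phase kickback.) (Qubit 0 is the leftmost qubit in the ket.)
0.5215|00⟩ - 0.5215|01⟩ - 0.4776|10⟩ + 0.4776|11⟩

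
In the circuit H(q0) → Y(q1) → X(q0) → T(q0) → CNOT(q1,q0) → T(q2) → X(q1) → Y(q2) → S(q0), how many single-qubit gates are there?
8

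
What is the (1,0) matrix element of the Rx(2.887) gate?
-0.9919i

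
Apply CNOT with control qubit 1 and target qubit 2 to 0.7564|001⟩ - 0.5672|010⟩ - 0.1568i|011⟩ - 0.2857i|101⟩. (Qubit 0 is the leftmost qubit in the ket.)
0.7564|001⟩ - 0.1568i|010⟩ - 0.5672|011⟩ - 0.2857i|101⟩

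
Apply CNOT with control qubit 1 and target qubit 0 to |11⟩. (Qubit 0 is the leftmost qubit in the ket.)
|01⟩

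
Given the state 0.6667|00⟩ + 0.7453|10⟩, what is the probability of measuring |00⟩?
0.4445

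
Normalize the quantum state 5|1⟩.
|1⟩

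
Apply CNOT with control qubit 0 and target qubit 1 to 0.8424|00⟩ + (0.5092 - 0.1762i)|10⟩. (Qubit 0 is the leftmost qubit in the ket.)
0.8424|00⟩ + (0.5092 - 0.1762i)|11⟩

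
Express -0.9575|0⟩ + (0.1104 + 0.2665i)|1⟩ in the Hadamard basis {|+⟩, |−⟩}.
(-0.599 + 0.1884i)|+⟩ + (-0.7551 - 0.1884i)|−⟩

With |ψ⟩ = α|0⟩ + β|1⟩, the Hadamard-basis coefficients are ⟨+|ψ⟩ = (α + β)/√2 and ⟨−|ψ⟩ = (α − β)/√2.
Here α = -0.9575, β = (0.1104 + 0.2665i): (α + β)/√2 = (-0.599 + 0.1884i), (α − β)/√2 = (-0.7551 - 0.1884i).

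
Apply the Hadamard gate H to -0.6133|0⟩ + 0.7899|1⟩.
0.1249|0⟩ - 0.9922|1⟩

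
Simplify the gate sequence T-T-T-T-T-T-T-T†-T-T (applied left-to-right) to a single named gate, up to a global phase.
I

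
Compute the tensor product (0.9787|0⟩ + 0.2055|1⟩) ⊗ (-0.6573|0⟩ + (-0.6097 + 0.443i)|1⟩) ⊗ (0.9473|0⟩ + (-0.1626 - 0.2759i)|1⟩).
-0.6094|000⟩ + (0.1046 + 0.1775i)|001⟩ + (-0.5653 + 0.4107i)|010⟩ + (0.2166 + 0.09414i)|011⟩ - 0.128|100⟩ + (0.02196 + 0.03727i)|101⟩ + (-0.1187 + 0.08624i)|110⟩ + (0.04549 + 0.01977i)|111⟩

amp(|b₁b₂…⟩) = product of the factor amplitudes for bits b₁, b₂, …; only kets whose every factor amplitude is nonzero survive.
|000⟩: (0.9787)(-0.6573)(0.9473) = -0.6094
|001⟩: (0.9787)(-0.6573)(-0.1626 - 0.2759i) = (0.1046 + 0.1775i)
|010⟩: (0.9787)(-0.6097 + 0.443i)(0.9473) = (-0.5653 + 0.4107i)
|011⟩: (0.9787)(-0.6097 + 0.443i)(-0.1626 - 0.2759i) = (0.2166 + 0.09414i)
|100⟩: (0.2055)(-0.6573)(0.9473) = -0.128
|101⟩: (0.2055)(-0.6573)(-0.1626 - 0.2759i) = (0.02196 + 0.03727i)
|110⟩: (0.2055)(-0.6097 + 0.443i)(0.9473) = (-0.1187 + 0.08624i)
|111⟩: (0.2055)(-0.6097 + 0.443i)(-0.1626 - 0.2759i) = (0.04549 + 0.01977i)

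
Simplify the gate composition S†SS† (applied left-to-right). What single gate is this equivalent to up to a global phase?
S†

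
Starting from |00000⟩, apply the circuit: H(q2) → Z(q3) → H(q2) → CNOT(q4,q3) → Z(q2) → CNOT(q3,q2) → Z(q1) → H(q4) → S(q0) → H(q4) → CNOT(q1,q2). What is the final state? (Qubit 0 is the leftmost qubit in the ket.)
|00000⟩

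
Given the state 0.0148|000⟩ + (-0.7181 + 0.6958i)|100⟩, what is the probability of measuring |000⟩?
0.000219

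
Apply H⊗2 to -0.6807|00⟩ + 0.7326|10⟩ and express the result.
0.02595|00⟩ + 0.02595|01⟩ - 0.7067|10⟩ - 0.7067|11⟩

H⊗2 gives amp(|y⟩) = (1/2) Σ_x (−1)^(x·y) amp(|x⟩), where x·y is the number of positions in which both x and y have a 1.
|00⟩: (-0.6807 + 0.7326)/2 = 0.02595
|01⟩: (-0.6807 + 0.7326)/2 = 0.02595
|10⟩: (-0.6807 - 0.7326)/2 = -0.7067
|11⟩: (-0.6807 - 0.7326)/2 = -0.7067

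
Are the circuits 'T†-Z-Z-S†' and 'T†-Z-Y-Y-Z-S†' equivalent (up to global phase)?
Yes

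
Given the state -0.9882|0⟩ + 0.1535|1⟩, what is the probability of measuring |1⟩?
0.02356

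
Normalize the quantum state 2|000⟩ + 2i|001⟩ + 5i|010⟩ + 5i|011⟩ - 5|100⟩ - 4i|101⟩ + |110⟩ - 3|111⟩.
0.1916|000⟩ + 0.1916i|001⟩ + 0.4789i|010⟩ + 0.4789i|011⟩ - 0.4789|100⟩ - 0.3831i|101⟩ + 0.09578|110⟩ - 0.2873|111⟩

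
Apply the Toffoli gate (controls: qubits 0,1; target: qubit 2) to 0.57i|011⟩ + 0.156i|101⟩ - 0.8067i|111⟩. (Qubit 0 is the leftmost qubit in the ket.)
0.57i|011⟩ + 0.156i|101⟩ - 0.8067i|110⟩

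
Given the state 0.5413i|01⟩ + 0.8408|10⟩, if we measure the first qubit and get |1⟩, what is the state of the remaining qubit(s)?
|0⟩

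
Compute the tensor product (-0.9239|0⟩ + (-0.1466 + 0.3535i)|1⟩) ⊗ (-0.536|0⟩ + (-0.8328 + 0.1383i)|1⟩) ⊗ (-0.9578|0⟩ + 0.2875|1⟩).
-0.4743|000⟩ + 0.1424|001⟩ + (-0.737 + 0.1224i)|010⟩ + (0.2212 - 0.03674i)|011⟩ + (-0.07526 + 0.1815i)|100⟩ + (0.02259 - 0.05447i)|101⟩ + (-0.07011 + 0.3014i)|110⟩ + (0.02104 - 0.09047i)|111⟩

amp(|b₁b₂…⟩) = product of the factor amplitudes for bits b₁, b₂, …; only kets whose every factor amplitude is nonzero survive.
|000⟩: (-0.9239)(-0.536)(-0.9578) = -0.4743
|001⟩: (-0.9239)(-0.536)(0.2875) = 0.1424
|010⟩: (-0.9239)(-0.8328 + 0.1383i)(-0.9578) = (-0.737 + 0.1224i)
|011⟩: (-0.9239)(-0.8328 + 0.1383i)(0.2875) = (0.2212 - 0.03674i)
|100⟩: (-0.1466 + 0.3535i)(-0.536)(-0.9578) = (-0.07526 + 0.1815i)
|101⟩: (-0.1466 + 0.3535i)(-0.536)(0.2875) = (0.02259 - 0.05447i)
|110⟩: (-0.1466 + 0.3535i)(-0.8328 + 0.1383i)(-0.9578) = (-0.07011 + 0.3014i)
|111⟩: (-0.1466 + 0.3535i)(-0.8328 + 0.1383i)(0.2875) = (0.02104 - 0.09047i)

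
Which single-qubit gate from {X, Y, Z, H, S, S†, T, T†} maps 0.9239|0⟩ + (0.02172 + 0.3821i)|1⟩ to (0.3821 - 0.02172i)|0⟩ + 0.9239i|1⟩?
Y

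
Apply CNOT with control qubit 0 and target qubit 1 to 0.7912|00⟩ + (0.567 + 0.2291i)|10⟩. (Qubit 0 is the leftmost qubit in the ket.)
0.7912|00⟩ + (0.567 + 0.2291i)|11⟩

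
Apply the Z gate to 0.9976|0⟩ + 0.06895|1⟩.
0.9976|0⟩ - 0.06895|1⟩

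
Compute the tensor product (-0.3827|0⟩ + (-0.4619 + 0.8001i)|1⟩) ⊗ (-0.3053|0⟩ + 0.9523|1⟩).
0.1168|00⟩ - 0.3644|01⟩ + (0.141 - 0.2443i)|10⟩ + (-0.4399 + 0.7619i)|11⟩

amp(|b₁b₂…⟩) = product of the factor amplitudes for bits b₁, b₂, …; only kets whose every factor amplitude is nonzero survive.
|00⟩: (-0.3827)(-0.3053) = 0.1168
|01⟩: (-0.3827)(0.9523) = -0.3644
|10⟩: (-0.4619 + 0.8001i)(-0.3053) = (0.141 - 0.2443i)
|11⟩: (-0.4619 + 0.8001i)(0.9523) = (-0.4399 + 0.7619i)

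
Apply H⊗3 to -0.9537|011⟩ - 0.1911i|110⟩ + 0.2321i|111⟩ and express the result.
(-0.3372 + 0.0145i)|000⟩ + (0.3372 - 0.1496i)|001⟩ + (0.3372 - 0.0145i)|010⟩ + (-0.3372 + 0.1496i)|011⟩ + (-0.3372 - 0.0145i)|100⟩ + (0.3372 + 0.1496i)|101⟩ + (0.3372 + 0.0145i)|110⟩ + (-0.3372 - 0.1496i)|111⟩

H⊗3 gives amp(|y⟩) = (1/2√2) Σ_x (−1)^(x·y) amp(|x⟩), where x·y is the number of positions in which both x and y have a 1.
|000⟩: (-0.9537 - 0.1911i + 0.2321i)/(2√2) = (-0.3372 + 0.0145i)
|001⟩: (0.9537 - 0.1911i - 0.2321i)/(2√2) = (0.3372 - 0.1496i)
|010⟩: (0.9537 + 0.1911i - 0.2321i)/(2√2) = (0.3372 - 0.0145i)
|011⟩: (-0.9537 + 0.1911i + 0.2321i)/(2√2) = (-0.3372 + 0.1496i)
|100⟩: (-0.9537 + 0.1911i - 0.2321i)/(2√2) = (-0.3372 - 0.0145i)
|101⟩: (0.9537 + 0.1911i + 0.2321i)/(2√2) = (0.3372 + 0.1496i)
|110⟩: (0.9537 - 0.1911i + 0.2321i)/(2√2) = (0.3372 + 0.0145i)
|111⟩: (-0.9537 - 0.1911i - 0.2321i)/(2√2) = (-0.3372 - 0.1496i)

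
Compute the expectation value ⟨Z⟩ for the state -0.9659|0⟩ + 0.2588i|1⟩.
0.866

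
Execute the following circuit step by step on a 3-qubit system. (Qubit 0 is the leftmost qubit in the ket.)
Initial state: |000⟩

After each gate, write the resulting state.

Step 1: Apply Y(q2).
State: i|001⟩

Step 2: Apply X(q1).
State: i|011⟩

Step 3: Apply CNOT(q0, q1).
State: i|011⟩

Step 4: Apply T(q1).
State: (-1/√2 + (1/√2)i)|011⟩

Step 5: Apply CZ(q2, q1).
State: (1/√2 - (1/√2)i)|011⟩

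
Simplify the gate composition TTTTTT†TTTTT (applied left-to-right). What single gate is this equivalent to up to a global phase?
T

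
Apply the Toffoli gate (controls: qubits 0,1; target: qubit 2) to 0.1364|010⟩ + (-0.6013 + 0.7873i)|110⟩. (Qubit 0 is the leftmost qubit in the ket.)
0.1364|010⟩ + (-0.6013 + 0.7873i)|111⟩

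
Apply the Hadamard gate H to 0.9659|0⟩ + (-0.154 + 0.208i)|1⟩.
(0.5741 + 0.1471i)|0⟩ + (0.7919 - 0.1471i)|1⟩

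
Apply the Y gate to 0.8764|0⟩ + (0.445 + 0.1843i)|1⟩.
(0.1843 - 0.445i)|0⟩ + 0.8764i|1⟩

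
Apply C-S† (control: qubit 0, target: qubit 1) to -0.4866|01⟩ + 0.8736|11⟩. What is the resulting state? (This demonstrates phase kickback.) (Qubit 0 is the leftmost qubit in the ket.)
-0.4866|01⟩ - 0.8736i|11⟩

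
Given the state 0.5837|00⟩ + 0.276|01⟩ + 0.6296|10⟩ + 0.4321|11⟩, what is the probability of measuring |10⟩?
0.3964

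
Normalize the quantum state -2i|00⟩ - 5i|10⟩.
-0.3714i|00⟩ - 0.9285i|10⟩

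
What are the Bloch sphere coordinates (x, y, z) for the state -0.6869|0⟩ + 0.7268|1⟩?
(-0.9985, 0, -0.05641)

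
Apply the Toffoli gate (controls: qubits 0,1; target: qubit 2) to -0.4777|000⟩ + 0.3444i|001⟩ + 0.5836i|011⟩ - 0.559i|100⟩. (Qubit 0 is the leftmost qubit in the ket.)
-0.4777|000⟩ + 0.3444i|001⟩ + 0.5836i|011⟩ - 0.559i|100⟩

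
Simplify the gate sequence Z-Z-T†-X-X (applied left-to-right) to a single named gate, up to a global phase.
T†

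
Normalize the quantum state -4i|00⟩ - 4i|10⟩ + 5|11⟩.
-0.5298i|00⟩ - 0.5298i|10⟩ + 0.6623|11⟩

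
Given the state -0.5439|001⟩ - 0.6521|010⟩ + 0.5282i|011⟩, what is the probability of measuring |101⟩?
0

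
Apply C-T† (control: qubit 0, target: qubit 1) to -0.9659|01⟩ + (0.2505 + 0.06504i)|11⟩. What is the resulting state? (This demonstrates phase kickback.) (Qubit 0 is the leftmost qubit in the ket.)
-0.9659|01⟩ + (0.2231 - 0.1311i)|11⟩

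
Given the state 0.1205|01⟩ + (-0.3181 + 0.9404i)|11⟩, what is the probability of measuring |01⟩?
0.01452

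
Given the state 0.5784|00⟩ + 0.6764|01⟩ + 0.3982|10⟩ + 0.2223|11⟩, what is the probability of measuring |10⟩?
0.1586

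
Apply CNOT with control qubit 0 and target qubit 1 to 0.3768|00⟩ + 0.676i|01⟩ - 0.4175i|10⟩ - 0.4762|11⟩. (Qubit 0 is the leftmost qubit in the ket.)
0.3768|00⟩ + 0.676i|01⟩ - 0.4762|10⟩ - 0.4175i|11⟩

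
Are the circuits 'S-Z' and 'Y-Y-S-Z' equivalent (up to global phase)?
Yes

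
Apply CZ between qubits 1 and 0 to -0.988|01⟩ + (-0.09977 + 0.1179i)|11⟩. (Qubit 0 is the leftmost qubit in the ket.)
-0.988|01⟩ + (0.09977 - 0.1179i)|11⟩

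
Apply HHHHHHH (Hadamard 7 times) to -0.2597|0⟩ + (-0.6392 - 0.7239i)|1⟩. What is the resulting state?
(-0.6356 - 0.5119i)|0⟩ + (0.2683 + 0.5119i)|1⟩

H² = I, so H^7 = H: a single Hadamard. With (a, b) = (-0.2597, (-0.6392 - 0.7239i)), H gives ((a + b)/√2, (a − b)/√2) = ((-0.6356 - 0.5119i), (0.2683 + 0.5119i)).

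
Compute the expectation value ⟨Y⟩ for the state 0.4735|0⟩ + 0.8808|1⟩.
0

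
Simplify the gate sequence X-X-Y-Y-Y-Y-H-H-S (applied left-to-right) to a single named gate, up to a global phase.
S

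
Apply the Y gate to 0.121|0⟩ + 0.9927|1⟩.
-0.9927i|0⟩ + 0.121i|1⟩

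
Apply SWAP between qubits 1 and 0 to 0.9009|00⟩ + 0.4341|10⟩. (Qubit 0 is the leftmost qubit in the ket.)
0.9009|00⟩ + 0.4341|01⟩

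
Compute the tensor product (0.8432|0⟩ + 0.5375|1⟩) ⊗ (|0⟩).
0.8432|00⟩ + 0.5375|10⟩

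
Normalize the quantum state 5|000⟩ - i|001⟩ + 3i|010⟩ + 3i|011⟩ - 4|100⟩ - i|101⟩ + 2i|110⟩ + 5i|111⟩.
0.527|000⟩ - 0.1054i|001⟩ + 0.3162i|010⟩ + 0.3162i|011⟩ - 0.4216|100⟩ - 0.1054i|101⟩ + 0.2108i|110⟩ + 0.527i|111⟩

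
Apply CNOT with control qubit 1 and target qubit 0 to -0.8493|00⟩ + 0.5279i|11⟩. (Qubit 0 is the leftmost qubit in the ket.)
-0.8493|00⟩ + 0.5279i|01⟩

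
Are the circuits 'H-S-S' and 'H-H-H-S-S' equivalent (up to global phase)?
Yes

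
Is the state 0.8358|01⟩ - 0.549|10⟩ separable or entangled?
Entangled

Writing the state as a|00⟩ + b|01⟩ + c|10⟩ + d|11⟩, it is a product state iff ad − bc = 0.
Here (a, b, c, d) = (0, 0.8358, -0.549, 0): ad − bc = (0)(0) − (0.8358)(-0.549) = 0.4589 ≠ 0, so the state is entangled.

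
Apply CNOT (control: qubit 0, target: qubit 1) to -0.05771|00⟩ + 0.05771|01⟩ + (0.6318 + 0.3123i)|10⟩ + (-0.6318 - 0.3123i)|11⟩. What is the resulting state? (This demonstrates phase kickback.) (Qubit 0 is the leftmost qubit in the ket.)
-0.05771|00⟩ + 0.05771|01⟩ + (-0.6318 - 0.3123i)|10⟩ + (0.6318 + 0.3123i)|11⟩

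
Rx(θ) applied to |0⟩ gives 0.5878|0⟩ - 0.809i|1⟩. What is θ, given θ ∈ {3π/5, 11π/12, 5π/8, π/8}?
3π/5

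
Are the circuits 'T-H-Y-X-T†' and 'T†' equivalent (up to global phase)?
No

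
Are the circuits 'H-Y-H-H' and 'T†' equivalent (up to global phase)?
No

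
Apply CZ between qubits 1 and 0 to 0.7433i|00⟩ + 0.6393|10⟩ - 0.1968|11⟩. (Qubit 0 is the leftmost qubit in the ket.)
0.7433i|00⟩ + 0.6393|10⟩ + 0.1968|11⟩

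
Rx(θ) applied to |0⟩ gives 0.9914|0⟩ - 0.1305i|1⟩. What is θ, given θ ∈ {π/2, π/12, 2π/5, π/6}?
π/12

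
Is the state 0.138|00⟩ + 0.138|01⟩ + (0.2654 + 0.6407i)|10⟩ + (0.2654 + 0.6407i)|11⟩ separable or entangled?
Separable

Writing the state as a|00⟩ + b|01⟩ + c|10⟩ + d|11⟩, it is a product state iff ad − bc = 0.
Here (a, b, c, d) = (0.138, 0.138, (0.2654 + 0.6407i), (0.2654 + 0.6407i)): ad − bc = (0.138)(0.2654 + 0.6407i) − (0.138)(0.2654 + 0.6407i) = 0, so the state is separable.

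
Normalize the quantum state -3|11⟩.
-|11⟩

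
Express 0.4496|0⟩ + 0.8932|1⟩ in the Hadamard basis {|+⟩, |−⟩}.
0.9495|+⟩ - 0.3137|−⟩

With |ψ⟩ = α|0⟩ + β|1⟩, the Hadamard-basis coefficients are ⟨+|ψ⟩ = (α + β)/√2 and ⟨−|ψ⟩ = (α − β)/√2.
Here α = 0.4496, β = 0.8932: (α + β)/√2 = 0.9495, (α − β)/√2 = -0.3137.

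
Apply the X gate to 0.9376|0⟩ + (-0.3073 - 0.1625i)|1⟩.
(-0.3073 - 0.1625i)|0⟩ + 0.9376|1⟩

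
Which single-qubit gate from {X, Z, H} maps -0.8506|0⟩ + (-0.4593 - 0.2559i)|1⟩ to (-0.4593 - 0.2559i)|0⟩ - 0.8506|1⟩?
X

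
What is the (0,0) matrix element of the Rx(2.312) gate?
0.403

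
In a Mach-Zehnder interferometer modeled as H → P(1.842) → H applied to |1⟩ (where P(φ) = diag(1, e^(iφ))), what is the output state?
(0.6339 - 0.4817i)|0⟩ + (0.3661 + 0.4817i)|1⟩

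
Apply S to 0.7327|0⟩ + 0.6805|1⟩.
0.7327|0⟩ + 0.6805i|1⟩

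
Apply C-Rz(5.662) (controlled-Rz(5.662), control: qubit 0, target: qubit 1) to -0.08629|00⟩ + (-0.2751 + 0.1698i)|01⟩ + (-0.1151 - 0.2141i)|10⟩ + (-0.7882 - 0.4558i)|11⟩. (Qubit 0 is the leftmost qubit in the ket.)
-0.08629|00⟩ + (-0.2751 + 0.1698i)|01⟩ + (0.04416 + 0.239i)|10⟩ + (0.8898 + 0.1931i)|11⟩

C-Rz(5.662) leaves the control-|0⟩ kets |00⟩, |01⟩ unchanged and applies Rz(5.662) to qubit 1 on the control-|1⟩ pair (|10⟩, |11⟩).
Rz(5.662) = [[e^(−iθ/2), 0], [0, e^(iθ/2)]] with e^(±iθ/2) = cos(θ/2) ± i·sin(θ/2); θ = 5.662, cos(θ/2) ≈ -0.952153, sin(θ/2) ≈ 0.305623.
With a = amp(|10⟩) = (-0.1151 - 0.2141i) and b = amp(|11⟩) = (-0.7882 - 0.4558i):
new amp(|10⟩) = (-0.952153 - 0.305623i)·a = (0.04416 + 0.239i)
new amp(|11⟩) = (-0.952153 + 0.305623i)·b = (0.8898 + 0.1931i)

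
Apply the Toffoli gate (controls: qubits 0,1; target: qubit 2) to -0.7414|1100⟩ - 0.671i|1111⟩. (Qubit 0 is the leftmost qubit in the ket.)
-0.671i|1101⟩ - 0.7414|1110⟩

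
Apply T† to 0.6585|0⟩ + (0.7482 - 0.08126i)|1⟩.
0.6585|0⟩ + (0.4716 - 0.5865i)|1⟩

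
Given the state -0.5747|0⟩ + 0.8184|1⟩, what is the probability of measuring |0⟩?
0.3303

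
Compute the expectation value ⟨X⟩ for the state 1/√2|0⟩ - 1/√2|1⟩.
-1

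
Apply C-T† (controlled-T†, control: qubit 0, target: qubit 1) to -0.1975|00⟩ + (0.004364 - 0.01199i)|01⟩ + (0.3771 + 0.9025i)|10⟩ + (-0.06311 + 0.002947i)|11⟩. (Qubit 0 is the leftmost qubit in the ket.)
-0.1975|00⟩ + (0.004364 - 0.01199i)|01⟩ + (0.3771 + 0.9025i)|10⟩ + (-0.04254 + 0.04671i)|11⟩

C-T† leaves the control-|0⟩ kets |00⟩, |01⟩ unchanged and applies T† to qubit 1 on the control-|1⟩ pair (|10⟩, |11⟩).
T† = [[1, 0], [0, (1/√2 - (1/√2)i)]].
With a = amp(|10⟩) = (0.3771 + 0.9025i) and b = amp(|11⟩) = (-0.06311 + 0.002947i):
new amp(|10⟩) = (1)·a = (0.3771 + 0.9025i)
new amp(|11⟩) = (1/√2 - (1/√2)i)·b = (-0.04254 + 0.04671i)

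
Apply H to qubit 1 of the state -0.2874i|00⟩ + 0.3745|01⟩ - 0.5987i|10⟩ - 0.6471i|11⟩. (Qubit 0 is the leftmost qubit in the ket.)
(0.2648 - 0.2032i)|00⟩ + (-0.2648 - 0.2032i)|01⟩ - 0.8809i|10⟩ + 0.03422i|11⟩

H on qubit 1 mixes each pair of kets that differ only in qubit 1: amplitudes (a, b) of (|…0…⟩, |…1…⟩) become ((a + b)/√2, (a − b)/√2). Kets absent from the input have amplitude 0.
(|00⟩, |01⟩): (a, b) = (-0.2874i, 0.3745) → ((0.2648 - 0.2032i), (-0.2648 - 0.2032i))
(|10⟩, |11⟩): (a, b) = (-0.5987i, -0.6471i) → (-0.8809i, 0.03422i)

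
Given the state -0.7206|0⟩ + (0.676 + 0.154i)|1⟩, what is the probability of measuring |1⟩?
0.4807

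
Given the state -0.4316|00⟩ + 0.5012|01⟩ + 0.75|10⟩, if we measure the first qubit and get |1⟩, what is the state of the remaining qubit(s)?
|0⟩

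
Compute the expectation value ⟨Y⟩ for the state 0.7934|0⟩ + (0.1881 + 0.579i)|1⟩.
0.9188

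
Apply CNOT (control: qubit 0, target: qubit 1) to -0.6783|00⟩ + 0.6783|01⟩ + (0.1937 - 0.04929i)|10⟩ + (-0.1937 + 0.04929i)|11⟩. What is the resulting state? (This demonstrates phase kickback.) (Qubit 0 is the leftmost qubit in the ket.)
-0.6783|00⟩ + 0.6783|01⟩ + (-0.1937 + 0.04929i)|10⟩ + (0.1937 - 0.04929i)|11⟩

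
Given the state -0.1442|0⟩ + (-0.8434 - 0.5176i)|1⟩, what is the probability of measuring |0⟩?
0.02079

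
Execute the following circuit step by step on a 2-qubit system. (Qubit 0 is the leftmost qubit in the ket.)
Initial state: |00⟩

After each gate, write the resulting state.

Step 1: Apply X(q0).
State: |10⟩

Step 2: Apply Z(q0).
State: -|10⟩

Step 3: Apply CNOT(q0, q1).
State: -|11⟩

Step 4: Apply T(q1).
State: (-1/√2 - (1/√2)i)|11⟩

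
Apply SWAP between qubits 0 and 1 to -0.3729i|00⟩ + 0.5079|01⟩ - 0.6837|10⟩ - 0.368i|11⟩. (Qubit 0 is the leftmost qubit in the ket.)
-0.3729i|00⟩ - 0.6837|01⟩ + 0.5079|10⟩ - 0.368i|11⟩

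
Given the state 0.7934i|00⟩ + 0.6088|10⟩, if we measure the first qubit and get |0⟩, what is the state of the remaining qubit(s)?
i|0⟩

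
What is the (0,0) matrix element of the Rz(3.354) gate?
(-0.106 - 0.9944i)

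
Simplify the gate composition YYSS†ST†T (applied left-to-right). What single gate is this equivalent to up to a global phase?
S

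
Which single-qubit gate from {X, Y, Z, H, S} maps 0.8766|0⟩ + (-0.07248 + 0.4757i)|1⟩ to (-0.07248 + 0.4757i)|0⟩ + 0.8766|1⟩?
X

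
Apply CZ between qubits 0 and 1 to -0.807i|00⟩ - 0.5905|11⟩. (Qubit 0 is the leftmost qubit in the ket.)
-0.807i|00⟩ + 0.5905|11⟩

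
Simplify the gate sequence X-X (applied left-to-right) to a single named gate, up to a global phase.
I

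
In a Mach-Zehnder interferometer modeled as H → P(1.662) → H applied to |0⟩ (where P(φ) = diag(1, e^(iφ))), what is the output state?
(0.4545 + 0.4979i)|0⟩ + (0.5455 - 0.4979i)|1⟩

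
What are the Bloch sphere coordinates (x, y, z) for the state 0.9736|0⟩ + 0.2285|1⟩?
(0.4449, 0, 0.8957)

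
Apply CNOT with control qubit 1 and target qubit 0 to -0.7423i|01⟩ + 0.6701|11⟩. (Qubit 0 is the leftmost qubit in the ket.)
0.6701|01⟩ - 0.7423i|11⟩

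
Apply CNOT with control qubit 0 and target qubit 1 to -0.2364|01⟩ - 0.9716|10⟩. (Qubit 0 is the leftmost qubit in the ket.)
-0.2364|01⟩ - 0.9716|11⟩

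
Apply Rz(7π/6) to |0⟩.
(-0.2588 - 0.9659i)|0⟩

Rz(7π/6) = [[e^(−iθ/2), 0], [0, e^(iθ/2)]] with e^(±iθ/2) = cos(θ/2) ± i·sin(θ/2); θ = 7π/6, cos(θ/2) ≈ -0.258819, sin(θ/2) ≈ 0.965926.
With a = amp(|0⟩) = 1 and b = amp(|1⟩) = 0:
new amp(|0⟩) = (-0.258819 - 0.965926i)·a = (-0.2588 - 0.9659i)
new amp(|1⟩) = (-0.258819 + 0.965926i)·b = 0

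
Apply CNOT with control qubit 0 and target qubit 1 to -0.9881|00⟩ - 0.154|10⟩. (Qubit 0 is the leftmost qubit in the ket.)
-0.9881|00⟩ - 0.154|11⟩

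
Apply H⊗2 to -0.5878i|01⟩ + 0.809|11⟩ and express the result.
(0.4045 - 0.2939i)|00⟩ + (-0.4045 + 0.2939i)|01⟩ + (-0.4045 - 0.2939i)|10⟩ + (0.4045 + 0.2939i)|11⟩

H⊗2 gives amp(|y⟩) = (1/2) Σ_x (−1)^(x·y) amp(|x⟩), where x·y is the number of positions in which both x and y have a 1.
|00⟩: (-0.5878i + 0.809)/2 = (0.4045 - 0.2939i)
|01⟩: (0.5878i - 0.809)/2 = (-0.4045 + 0.2939i)
|10⟩: (-0.5878i - 0.809)/2 = (-0.4045 - 0.2939i)
|11⟩: (0.5878i + 0.809)/2 = (0.4045 + 0.2939i)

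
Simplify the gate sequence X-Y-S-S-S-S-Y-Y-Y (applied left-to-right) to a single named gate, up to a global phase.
X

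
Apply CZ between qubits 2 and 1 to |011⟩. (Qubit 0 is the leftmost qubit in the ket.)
-|011⟩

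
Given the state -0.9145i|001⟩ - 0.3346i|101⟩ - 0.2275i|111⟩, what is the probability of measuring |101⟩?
0.112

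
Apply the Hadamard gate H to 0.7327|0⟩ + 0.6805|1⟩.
0.9993|0⟩ + 0.03691|1⟩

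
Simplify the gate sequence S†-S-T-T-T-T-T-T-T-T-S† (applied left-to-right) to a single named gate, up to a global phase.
S†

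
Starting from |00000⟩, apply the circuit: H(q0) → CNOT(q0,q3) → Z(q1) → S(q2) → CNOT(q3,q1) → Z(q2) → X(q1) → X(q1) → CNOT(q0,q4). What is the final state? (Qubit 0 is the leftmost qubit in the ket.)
1/√2|00000⟩ + 1/√2|11011⟩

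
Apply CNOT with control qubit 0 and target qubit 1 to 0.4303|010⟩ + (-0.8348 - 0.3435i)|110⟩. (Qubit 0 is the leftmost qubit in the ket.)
0.4303|010⟩ + (-0.8348 - 0.3435i)|100⟩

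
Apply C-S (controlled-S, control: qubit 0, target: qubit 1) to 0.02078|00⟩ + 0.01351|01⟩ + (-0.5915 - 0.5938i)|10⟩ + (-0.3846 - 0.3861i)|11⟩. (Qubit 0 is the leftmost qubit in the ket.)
0.02078|00⟩ + 0.01351|01⟩ + (-0.5915 - 0.5938i)|10⟩ + (0.3861 - 0.3846i)|11⟩

C-S leaves the control-|0⟩ kets |00⟩, |01⟩ unchanged and applies S to qubit 1 on the control-|1⟩ pair (|10⟩, |11⟩).
S = [[1, 0], [0, i]].
With a = amp(|10⟩) = (-0.5915 - 0.5938i) and b = amp(|11⟩) = (-0.3846 - 0.3861i):
new amp(|10⟩) = (1)·a = (-0.5915 - 0.5938i)
new amp(|11⟩) = (i)·b = (0.3861 - 0.3846i)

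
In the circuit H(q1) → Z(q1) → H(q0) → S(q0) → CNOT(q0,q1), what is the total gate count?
5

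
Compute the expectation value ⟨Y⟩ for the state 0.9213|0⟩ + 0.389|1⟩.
0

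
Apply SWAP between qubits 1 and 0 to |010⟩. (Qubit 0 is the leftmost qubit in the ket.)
|100⟩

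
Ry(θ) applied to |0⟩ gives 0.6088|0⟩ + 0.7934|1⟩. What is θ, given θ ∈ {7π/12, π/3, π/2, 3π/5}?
7π/12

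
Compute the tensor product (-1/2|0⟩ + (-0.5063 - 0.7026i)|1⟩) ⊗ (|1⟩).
-1/2|01⟩ + (-0.5063 - 0.7026i)|11⟩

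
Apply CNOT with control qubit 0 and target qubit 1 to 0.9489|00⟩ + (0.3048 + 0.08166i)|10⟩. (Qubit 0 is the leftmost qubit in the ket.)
0.9489|00⟩ + (0.3048 + 0.08166i)|11⟩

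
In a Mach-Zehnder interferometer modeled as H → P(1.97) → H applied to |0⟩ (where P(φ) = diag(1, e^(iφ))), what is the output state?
(0.3057 + 0.4607i)|0⟩ + (0.6943 - 0.4607i)|1⟩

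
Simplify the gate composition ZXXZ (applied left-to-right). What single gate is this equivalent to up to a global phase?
I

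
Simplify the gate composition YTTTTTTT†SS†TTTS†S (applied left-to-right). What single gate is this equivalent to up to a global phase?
Y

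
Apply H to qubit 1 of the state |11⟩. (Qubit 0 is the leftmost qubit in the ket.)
1/√2|10⟩ - 1/√2|11⟩

H on qubit 1 mixes each pair of kets that differ only in qubit 1: amplitudes (a, b) of (|…0…⟩, |…1…⟩) become ((a + b)/√2, (a − b)/√2). Kets absent from the input have amplitude 0.
(|10⟩, |11⟩): (a, b) = (0, 1) → (1/√2, -1/√2)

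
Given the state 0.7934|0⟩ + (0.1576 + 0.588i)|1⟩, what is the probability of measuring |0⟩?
0.6295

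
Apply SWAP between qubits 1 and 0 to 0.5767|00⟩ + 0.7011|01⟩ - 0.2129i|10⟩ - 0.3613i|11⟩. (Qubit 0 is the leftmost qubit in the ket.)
0.5767|00⟩ - 0.2129i|01⟩ + 0.7011|10⟩ - 0.3613i|11⟩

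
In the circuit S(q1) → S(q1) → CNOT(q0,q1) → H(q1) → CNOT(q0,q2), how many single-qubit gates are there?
3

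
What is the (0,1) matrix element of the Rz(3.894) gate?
0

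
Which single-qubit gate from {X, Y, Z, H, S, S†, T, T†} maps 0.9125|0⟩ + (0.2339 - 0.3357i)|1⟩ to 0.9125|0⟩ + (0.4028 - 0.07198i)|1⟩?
T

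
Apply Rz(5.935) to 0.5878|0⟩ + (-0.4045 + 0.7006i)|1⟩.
(-0.5789 - 0.1018i)|0⟩ + (0.277 - 0.7601i)|1⟩

Rz(5.935) = [[e^(−iθ/2), 0], [0, e^(iθ/2)]] with e^(±iθ/2) = cos(θ/2) ± i·sin(θ/2); θ = 5.935, cos(θ/2) ≈ -0.984884, sin(θ/2) ≈ 0.173215.
With a = amp(|0⟩) = 0.5878 and b = amp(|1⟩) = (-0.4045 + 0.7006i):
new amp(|0⟩) = (-0.984884 - 0.173215i)·a = (-0.5789 - 0.1018i)
new amp(|1⟩) = (-0.984884 + 0.173215i)·b = (0.277 - 0.7601i)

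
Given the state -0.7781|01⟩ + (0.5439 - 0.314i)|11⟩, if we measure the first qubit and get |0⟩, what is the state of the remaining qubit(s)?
-|1⟩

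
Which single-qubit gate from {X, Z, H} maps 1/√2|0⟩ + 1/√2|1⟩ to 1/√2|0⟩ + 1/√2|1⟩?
X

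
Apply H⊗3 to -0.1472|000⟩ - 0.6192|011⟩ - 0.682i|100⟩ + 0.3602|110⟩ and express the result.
(-0.1436 - 0.2411i)|000⟩ + (0.2942 - 0.2411i)|001⟩ + (0.03953 - 0.2411i)|010⟩ + (-0.3983 - 0.2411i)|011⟩ + (-0.3983 + 0.2411i)|100⟩ + (0.03953 + 0.2411i)|101⟩ + (0.2942 + 0.2411i)|110⟩ + (-0.1436 + 0.2411i)|111⟩

H⊗3 gives amp(|y⟩) = (1/2√2) Σ_x (−1)^(x·y) amp(|x⟩), where x·y is the number of positions in which both x and y have a 1.
|000⟩: (-0.1472 - 0.6192 - 0.682i + 0.3602)/(2√2) = (-0.1436 - 0.2411i)
|001⟩: (-0.1472 + 0.6192 - 0.682i + 0.3602)/(2√2) = (0.2942 - 0.2411i)
|010⟩: (-0.1472 + 0.6192 - 0.682i - 0.3602)/(2√2) = (0.03953 - 0.2411i)
|011⟩: (-0.1472 - 0.6192 - 0.682i - 0.3602)/(2√2) = (-0.3983 - 0.2411i)
|100⟩: (-0.1472 - 0.6192 + 0.682i - 0.3602)/(2√2) = (-0.3983 + 0.2411i)
|101⟩: (-0.1472 + 0.6192 + 0.682i - 0.3602)/(2√2) = (0.03953 + 0.2411i)
|110⟩: (-0.1472 + 0.6192 + 0.682i + 0.3602)/(2√2) = (0.2942 + 0.2411i)
|111⟩: (-0.1472 - 0.6192 + 0.682i + 0.3602)/(2√2) = (-0.1436 + 0.2411i)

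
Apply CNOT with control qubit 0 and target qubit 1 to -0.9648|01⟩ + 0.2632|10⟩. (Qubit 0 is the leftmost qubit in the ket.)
-0.9648|01⟩ + 0.2632|11⟩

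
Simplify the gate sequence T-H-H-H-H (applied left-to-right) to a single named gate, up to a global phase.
T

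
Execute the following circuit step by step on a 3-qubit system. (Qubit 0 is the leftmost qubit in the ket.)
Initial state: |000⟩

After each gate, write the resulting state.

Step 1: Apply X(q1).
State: |010⟩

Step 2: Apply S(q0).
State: |010⟩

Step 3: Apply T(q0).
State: |010⟩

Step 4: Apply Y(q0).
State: i|110⟩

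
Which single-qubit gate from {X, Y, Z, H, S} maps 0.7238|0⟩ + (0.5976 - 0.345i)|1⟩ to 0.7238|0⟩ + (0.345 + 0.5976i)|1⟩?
S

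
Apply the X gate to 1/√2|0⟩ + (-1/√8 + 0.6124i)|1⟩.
(-1/√8 + 0.6124i)|0⟩ + 1/√2|1⟩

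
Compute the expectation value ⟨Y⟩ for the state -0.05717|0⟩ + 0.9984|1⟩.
0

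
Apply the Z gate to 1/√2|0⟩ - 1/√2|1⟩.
1/√2|0⟩ + 1/√2|1⟩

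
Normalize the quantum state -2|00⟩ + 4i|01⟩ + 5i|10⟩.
-0.2981|00⟩ + 0.5963i|01⟩ + 0.7454i|10⟩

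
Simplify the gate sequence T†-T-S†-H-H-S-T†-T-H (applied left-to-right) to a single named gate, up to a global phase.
H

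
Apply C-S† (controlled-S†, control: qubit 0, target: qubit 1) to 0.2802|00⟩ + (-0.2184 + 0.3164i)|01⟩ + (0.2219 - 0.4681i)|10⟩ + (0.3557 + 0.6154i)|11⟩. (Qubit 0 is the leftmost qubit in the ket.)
0.2802|00⟩ + (-0.2184 + 0.3164i)|01⟩ + (0.2219 - 0.4681i)|10⟩ + (0.6154 - 0.3557i)|11⟩

C-S† leaves the control-|0⟩ kets |00⟩, |01⟩ unchanged and applies S† to qubit 1 on the control-|1⟩ pair (|10⟩, |11⟩).
S† = [[1, 0], [0, -i]].
With a = amp(|10⟩) = (0.2219 - 0.4681i) and b = amp(|11⟩) = (0.3557 + 0.6154i):
new amp(|10⟩) = (1)·a = (0.2219 - 0.4681i)
new amp(|11⟩) = (-i)·b = (0.6154 - 0.3557i)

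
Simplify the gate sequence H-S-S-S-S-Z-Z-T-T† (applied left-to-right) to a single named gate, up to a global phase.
H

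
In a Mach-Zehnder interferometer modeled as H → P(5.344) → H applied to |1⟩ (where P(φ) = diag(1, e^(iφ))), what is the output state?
(0.2048 + 0.4035i)|0⟩ + (0.7952 - 0.4035i)|1⟩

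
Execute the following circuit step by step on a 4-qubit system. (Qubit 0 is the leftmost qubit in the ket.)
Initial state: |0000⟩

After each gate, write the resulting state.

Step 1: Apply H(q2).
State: 1/√2|0000⟩ + 1/√2|0010⟩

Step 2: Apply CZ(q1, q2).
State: 1/√2|0000⟩ + 1/√2|0010⟩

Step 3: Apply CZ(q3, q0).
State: 1/√2|0000⟩ + 1/√2|0010⟩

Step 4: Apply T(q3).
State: 1/√2|0000⟩ + 1/√2|0010⟩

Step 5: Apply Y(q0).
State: (1/√2)i|1000⟩ + (1/√2)i|1010⟩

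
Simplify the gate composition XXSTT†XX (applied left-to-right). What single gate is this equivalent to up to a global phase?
S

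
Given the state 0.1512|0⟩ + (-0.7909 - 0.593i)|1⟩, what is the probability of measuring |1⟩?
0.9772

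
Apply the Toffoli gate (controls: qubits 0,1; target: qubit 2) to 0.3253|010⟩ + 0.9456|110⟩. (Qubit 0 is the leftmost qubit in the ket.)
0.3253|010⟩ + 0.9456|111⟩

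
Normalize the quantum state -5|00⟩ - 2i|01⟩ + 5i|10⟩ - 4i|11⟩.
-0.5976|00⟩ - 0.239i|01⟩ + 0.5976i|10⟩ - 0.4781i|11⟩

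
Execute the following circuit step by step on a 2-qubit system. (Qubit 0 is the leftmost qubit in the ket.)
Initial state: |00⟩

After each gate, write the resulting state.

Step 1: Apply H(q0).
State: 1/√2|00⟩ + 1/√2|10⟩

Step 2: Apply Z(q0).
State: 1/√2|00⟩ - 1/√2|10⟩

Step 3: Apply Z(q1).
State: 1/√2|00⟩ - 1/√2|10⟩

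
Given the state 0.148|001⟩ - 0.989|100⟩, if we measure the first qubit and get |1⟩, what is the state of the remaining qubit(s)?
-|00⟩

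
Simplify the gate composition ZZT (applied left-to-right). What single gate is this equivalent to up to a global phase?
T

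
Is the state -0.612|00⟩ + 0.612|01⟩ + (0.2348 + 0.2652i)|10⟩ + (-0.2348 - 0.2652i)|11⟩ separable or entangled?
Separable

Writing the state as a|00⟩ + b|01⟩ + c|10⟩ + d|11⟩, it is a product state iff ad − bc = 0.
Here (a, b, c, d) = (-0.612, 0.612, (0.2348 + 0.2652i), (-0.2348 - 0.2652i)): ad − bc = (-0.612)(-0.2348 - 0.2652i) − (0.612)(0.2348 + 0.2652i) = 0, so the state is separable.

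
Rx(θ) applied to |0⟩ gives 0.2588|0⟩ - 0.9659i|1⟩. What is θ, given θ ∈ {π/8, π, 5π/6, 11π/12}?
5π/6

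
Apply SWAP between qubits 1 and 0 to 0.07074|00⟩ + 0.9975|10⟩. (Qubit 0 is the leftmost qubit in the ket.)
0.07074|00⟩ + 0.9975|01⟩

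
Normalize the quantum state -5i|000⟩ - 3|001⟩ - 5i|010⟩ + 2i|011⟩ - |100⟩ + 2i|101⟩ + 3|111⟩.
-0.5698i|000⟩ - 0.3419|001⟩ - 0.5698i|010⟩ + 0.2279i|011⟩ - 0.114|100⟩ + 0.2279i|101⟩ + 0.3419|111⟩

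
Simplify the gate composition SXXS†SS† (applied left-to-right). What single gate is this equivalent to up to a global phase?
I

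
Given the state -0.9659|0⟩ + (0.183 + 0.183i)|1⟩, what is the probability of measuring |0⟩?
0.933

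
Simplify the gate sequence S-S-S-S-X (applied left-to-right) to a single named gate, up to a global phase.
X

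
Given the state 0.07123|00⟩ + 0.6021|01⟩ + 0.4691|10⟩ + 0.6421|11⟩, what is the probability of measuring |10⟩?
0.2201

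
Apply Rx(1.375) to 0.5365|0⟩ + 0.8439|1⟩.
(0.4146 - 0.5355i)|0⟩ + (0.6522 - 0.3405i)|1⟩

Rx(1.375) = [[cos(θ/2), −i·sin(θ/2)], [−i·sin(θ/2), cos(θ/2)]]; θ = 1.375, cos(θ/2) ≈ 0.772835, sin(θ/2) ≈ 0.634607.
With a = amp(|0⟩) = 0.5365 and b = amp(|1⟩) = 0.8439:
new amp(|0⟩) = (0.772835)·a + (-0.634607i)·b = (0.4146 - 0.5355i)
new amp(|1⟩) = (-0.634607i)·a + (0.772835)·b = (0.6522 - 0.3405i)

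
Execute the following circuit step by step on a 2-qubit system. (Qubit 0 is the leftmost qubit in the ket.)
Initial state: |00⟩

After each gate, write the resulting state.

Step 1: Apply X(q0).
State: |10⟩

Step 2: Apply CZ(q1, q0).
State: |10⟩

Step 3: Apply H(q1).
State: 1/√2|10⟩ + 1/√2|11⟩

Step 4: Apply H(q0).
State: 1/2|00⟩ + 1/2|01⟩ - 1/2|10⟩ - 1/2|11⟩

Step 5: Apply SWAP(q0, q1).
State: 1/2|00⟩ - 1/2|01⟩ + 1/2|10⟩ - 1/2|11⟩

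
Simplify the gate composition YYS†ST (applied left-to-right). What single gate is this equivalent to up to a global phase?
T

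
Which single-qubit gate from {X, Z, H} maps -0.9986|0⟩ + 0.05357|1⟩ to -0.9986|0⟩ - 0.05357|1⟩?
Z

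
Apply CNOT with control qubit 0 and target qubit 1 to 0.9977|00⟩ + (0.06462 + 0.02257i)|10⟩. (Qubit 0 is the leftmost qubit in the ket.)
0.9977|00⟩ + (0.06462 + 0.02257i)|11⟩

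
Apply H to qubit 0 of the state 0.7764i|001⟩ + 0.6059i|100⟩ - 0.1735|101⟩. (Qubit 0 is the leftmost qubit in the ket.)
0.4284i|000⟩ + (-0.1227 + 0.549i)|001⟩ - 0.4284i|100⟩ + (0.1227 + 0.549i)|101⟩

H on qubit 0 mixes each pair of kets that differ only in qubit 0: amplitudes (a, b) of (|…0…⟩, |…1…⟩) become ((a + b)/√2, (a − b)/√2). Kets absent from the input have amplitude 0.
(|000⟩, |100⟩): (a, b) = (0, 0.6059i) → (0.4284i, -0.4284i)
(|001⟩, |101⟩): (a, b) = (0.7764i, -0.1735) → ((-0.1227 + 0.549i), (0.1227 + 0.549i))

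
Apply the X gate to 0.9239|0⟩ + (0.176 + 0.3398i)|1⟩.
(0.176 + 0.3398i)|0⟩ + 0.9239|1⟩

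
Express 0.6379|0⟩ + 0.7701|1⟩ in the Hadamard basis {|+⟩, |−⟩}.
0.9956|+⟩ - 0.09348|−⟩

With |ψ⟩ = α|0⟩ + β|1⟩, the Hadamard-basis coefficients are ⟨+|ψ⟩ = (α + β)/√2 and ⟨−|ψ⟩ = (α − β)/√2.
Here α = 0.6379, β = 0.7701: (α + β)/√2 = 0.9956, (α − β)/√2 = -0.09348.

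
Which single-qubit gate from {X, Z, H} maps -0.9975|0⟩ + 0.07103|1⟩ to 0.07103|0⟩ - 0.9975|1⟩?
X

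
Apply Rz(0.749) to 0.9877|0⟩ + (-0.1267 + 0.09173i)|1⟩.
(0.9192 - 0.3613i)|0⟩ + (-0.1515 + 0.03902i)|1⟩

Rz(0.749) = [[e^(−iθ/2), 0], [0, e^(iθ/2)]] with e^(±iθ/2) = cos(θ/2) ± i·sin(θ/2); θ = 0.749, cos(θ/2) ≈ 0.930691, sin(θ/2) ≈ 0.365807.
With a = amp(|0⟩) = 0.9877 and b = amp(|1⟩) = (-0.1267 + 0.09173i):
new amp(|0⟩) = (0.930691 - 0.365807i)·a = (0.9192 - 0.3613i)
new amp(|1⟩) = (0.930691 + 0.365807i)·b = (-0.1515 + 0.03902i)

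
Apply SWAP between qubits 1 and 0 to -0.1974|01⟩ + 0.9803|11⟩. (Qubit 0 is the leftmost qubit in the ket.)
-0.1974|10⟩ + 0.9803|11⟩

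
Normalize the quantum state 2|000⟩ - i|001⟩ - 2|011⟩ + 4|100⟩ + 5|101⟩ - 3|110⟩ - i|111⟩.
0.2582|000⟩ - 0.1291i|001⟩ - 0.2582|011⟩ + 0.5164|100⟩ + 0.6455|101⟩ - 0.3873|110⟩ - 0.1291i|111⟩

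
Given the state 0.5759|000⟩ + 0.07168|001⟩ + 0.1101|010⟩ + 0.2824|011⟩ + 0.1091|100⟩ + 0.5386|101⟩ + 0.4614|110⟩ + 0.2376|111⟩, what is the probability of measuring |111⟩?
0.05645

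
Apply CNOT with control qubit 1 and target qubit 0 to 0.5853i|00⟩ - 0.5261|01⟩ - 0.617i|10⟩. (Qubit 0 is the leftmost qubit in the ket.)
0.5853i|00⟩ - 0.617i|10⟩ - 0.5261|11⟩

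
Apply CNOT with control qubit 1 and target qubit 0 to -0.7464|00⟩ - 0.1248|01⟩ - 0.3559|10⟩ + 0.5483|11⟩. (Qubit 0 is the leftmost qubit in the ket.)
-0.7464|00⟩ + 0.5483|01⟩ - 0.3559|10⟩ - 0.1248|11⟩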